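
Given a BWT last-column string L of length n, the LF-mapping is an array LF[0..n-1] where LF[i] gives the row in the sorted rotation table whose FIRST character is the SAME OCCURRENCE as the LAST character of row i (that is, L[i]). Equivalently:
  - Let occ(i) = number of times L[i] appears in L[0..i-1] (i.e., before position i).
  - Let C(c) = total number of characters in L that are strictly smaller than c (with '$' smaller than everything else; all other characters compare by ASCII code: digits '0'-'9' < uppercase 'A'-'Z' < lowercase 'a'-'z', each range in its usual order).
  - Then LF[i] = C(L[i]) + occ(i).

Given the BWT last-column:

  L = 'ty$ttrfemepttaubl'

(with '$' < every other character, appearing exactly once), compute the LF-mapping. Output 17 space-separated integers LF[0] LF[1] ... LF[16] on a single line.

Char counts: '$':1, 'a':1, 'b':1, 'e':2, 'f':1, 'l':1, 'm':1, 'p':1, 'r':1, 't':5, 'u':1, 'y':1
C (first-col start): C('$')=0, C('a')=1, C('b')=2, C('e')=3, C('f')=5, C('l')=6, C('m')=7, C('p')=8, C('r')=9, C('t')=10, C('u')=15, C('y')=16
L[0]='t': occ=0, LF[0]=C('t')+0=10+0=10
L[1]='y': occ=0, LF[1]=C('y')+0=16+0=16
L[2]='$': occ=0, LF[2]=C('$')+0=0+0=0
L[3]='t': occ=1, LF[3]=C('t')+1=10+1=11
L[4]='t': occ=2, LF[4]=C('t')+2=10+2=12
L[5]='r': occ=0, LF[5]=C('r')+0=9+0=9
L[6]='f': occ=0, LF[6]=C('f')+0=5+0=5
L[7]='e': occ=0, LF[7]=C('e')+0=3+0=3
L[8]='m': occ=0, LF[8]=C('m')+0=7+0=7
L[9]='e': occ=1, LF[9]=C('e')+1=3+1=4
L[10]='p': occ=0, LF[10]=C('p')+0=8+0=8
L[11]='t': occ=3, LF[11]=C('t')+3=10+3=13
L[12]='t': occ=4, LF[12]=C('t')+4=10+4=14
L[13]='a': occ=0, LF[13]=C('a')+0=1+0=1
L[14]='u': occ=0, LF[14]=C('u')+0=15+0=15
L[15]='b': occ=0, LF[15]=C('b')+0=2+0=2
L[16]='l': occ=0, LF[16]=C('l')+0=6+0=6

Answer: 10 16 0 11 12 9 5 3 7 4 8 13 14 1 15 2 6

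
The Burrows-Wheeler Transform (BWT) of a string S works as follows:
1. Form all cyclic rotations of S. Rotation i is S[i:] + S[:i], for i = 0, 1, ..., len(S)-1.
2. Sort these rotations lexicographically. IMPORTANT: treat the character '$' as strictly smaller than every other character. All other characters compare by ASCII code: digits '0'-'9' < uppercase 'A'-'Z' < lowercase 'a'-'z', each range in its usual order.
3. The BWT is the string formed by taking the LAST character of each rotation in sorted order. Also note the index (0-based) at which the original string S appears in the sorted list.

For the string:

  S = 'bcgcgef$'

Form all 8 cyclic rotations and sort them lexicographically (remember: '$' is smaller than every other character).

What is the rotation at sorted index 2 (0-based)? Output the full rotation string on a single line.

Answer: cgcgef$b

Derivation:
All 8 rotations (rotation i = S[i:]+S[:i]):
  rot[0] = bcgcgef$
  rot[1] = cgcgef$b
  rot[2] = gcgef$bc
  rot[3] = cgef$bcg
  rot[4] = gef$bcgc
  rot[5] = ef$bcgcg
  rot[6] = f$bcgcge
  rot[7] = $bcgcgef
Sorted (with $ < everything):
  sorted[0] = $bcgcgef
  sorted[1] = bcgcgef$
  sorted[2] = cgcgef$b
  sorted[3] = cgef$bcg
  sorted[4] = ef$bcgcg
  sorted[5] = f$bcgcge
  sorted[6] = gcgef$bc
  sorted[7] = gef$bcgc
sorted[2] = cgcgef$b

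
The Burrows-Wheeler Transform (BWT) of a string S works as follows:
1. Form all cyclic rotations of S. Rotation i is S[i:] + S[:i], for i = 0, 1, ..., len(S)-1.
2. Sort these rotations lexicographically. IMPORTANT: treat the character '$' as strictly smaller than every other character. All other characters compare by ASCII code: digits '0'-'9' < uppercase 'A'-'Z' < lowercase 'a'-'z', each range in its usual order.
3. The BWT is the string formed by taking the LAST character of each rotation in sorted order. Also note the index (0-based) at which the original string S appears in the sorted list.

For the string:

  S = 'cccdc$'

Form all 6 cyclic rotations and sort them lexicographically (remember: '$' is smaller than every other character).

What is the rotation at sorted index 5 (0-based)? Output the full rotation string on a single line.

Answer: dc$ccc

Derivation:
All 6 rotations (rotation i = S[i:]+S[:i]):
  rot[0] = cccdc$
  rot[1] = ccdc$c
  rot[2] = cdc$cc
  rot[3] = dc$ccc
  rot[4] = c$cccd
  rot[5] = $cccdc
Sorted (with $ < everything):
  sorted[0] = $cccdc
  sorted[1] = c$cccd
  sorted[2] = cccdc$
  sorted[3] = ccdc$c
  sorted[4] = cdc$cc
  sorted[5] = dc$ccc
sorted[5] = dc$ccc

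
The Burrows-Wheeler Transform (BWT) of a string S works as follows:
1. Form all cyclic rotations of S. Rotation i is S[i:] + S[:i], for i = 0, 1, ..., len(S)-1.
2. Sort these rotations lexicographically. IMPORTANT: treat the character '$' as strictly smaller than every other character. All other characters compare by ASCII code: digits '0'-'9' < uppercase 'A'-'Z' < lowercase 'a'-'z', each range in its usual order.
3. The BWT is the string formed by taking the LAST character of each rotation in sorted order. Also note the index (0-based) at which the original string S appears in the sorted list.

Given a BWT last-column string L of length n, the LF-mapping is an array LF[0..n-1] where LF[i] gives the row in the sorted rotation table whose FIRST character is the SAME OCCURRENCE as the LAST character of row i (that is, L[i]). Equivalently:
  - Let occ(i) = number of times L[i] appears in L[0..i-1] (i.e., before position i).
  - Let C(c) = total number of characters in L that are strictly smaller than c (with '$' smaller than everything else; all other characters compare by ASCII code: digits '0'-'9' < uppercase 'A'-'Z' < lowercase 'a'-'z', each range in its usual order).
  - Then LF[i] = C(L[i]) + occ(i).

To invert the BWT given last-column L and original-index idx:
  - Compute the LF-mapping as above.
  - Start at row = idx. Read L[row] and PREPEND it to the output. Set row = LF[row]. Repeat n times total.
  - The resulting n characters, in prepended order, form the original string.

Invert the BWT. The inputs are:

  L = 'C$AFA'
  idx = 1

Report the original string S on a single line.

Answer: AAFC$

Derivation:
LF mapping: 3 0 1 4 2
Walk LF starting at row 1, prepending L[row]:
  step 1: row=1, L[1]='$', prepend. Next row=LF[1]=0
  step 2: row=0, L[0]='C', prepend. Next row=LF[0]=3
  step 3: row=3, L[3]='F', prepend. Next row=LF[3]=4
  step 4: row=4, L[4]='A', prepend. Next row=LF[4]=2
  step 5: row=2, L[2]='A', prepend. Next row=LF[2]=1
Reversed output: AAFC$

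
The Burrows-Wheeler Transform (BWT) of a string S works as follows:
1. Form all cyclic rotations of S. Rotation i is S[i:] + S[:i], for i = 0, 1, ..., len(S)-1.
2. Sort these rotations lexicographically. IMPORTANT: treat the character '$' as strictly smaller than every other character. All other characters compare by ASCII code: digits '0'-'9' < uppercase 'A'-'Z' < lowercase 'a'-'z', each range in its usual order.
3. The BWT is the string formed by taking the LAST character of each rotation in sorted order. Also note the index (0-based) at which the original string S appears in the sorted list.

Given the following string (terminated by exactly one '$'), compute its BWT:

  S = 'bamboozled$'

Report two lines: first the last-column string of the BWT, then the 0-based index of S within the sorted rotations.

All 11 rotations (rotation i = S[i:]+S[:i]):
  rot[0] = bamboozled$
  rot[1] = amboozled$b
  rot[2] = mboozled$ba
  rot[3] = boozled$bam
  rot[4] = oozled$bamb
  rot[5] = ozled$bambo
  rot[6] = zled$bamboo
  rot[7] = led$bambooz
  rot[8] = ed$bamboozl
  rot[9] = d$bamboozle
  rot[10] = $bamboozled
Sorted (with $ < everything):
  sorted[0] = $bamboozled  (last char: 'd')
  sorted[1] = amboozled$b  (last char: 'b')
  sorted[2] = bamboozled$  (last char: '$')
  sorted[3] = boozled$bam  (last char: 'm')
  sorted[4] = d$bamboozle  (last char: 'e')
  sorted[5] = ed$bamboozl  (last char: 'l')
  sorted[6] = led$bambooz  (last char: 'z')
  sorted[7] = mboozled$ba  (last char: 'a')
  sorted[8] = oozled$bamb  (last char: 'b')
  sorted[9] = ozled$bambo  (last char: 'o')
  sorted[10] = zled$bamboo  (last char: 'o')
Last column: db$melzaboo
Original string S is at sorted index 2

Answer: db$melzaboo
2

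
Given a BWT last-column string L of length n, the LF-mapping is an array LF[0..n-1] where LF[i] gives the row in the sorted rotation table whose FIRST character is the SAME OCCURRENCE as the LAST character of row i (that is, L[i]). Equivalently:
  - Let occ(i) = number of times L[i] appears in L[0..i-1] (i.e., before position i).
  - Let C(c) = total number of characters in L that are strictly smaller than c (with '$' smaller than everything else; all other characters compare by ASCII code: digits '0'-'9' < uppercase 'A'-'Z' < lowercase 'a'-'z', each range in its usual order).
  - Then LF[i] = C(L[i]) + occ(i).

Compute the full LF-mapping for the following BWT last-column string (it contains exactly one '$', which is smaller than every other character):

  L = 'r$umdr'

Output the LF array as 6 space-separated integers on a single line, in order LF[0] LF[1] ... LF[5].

Char counts: '$':1, 'd':1, 'm':1, 'r':2, 'u':1
C (first-col start): C('$')=0, C('d')=1, C('m')=2, C('r')=3, C('u')=5
L[0]='r': occ=0, LF[0]=C('r')+0=3+0=3
L[1]='$': occ=0, LF[1]=C('$')+0=0+0=0
L[2]='u': occ=0, LF[2]=C('u')+0=5+0=5
L[3]='m': occ=0, LF[3]=C('m')+0=2+0=2
L[4]='d': occ=0, LF[4]=C('d')+0=1+0=1
L[5]='r': occ=1, LF[5]=C('r')+1=3+1=4

Answer: 3 0 5 2 1 4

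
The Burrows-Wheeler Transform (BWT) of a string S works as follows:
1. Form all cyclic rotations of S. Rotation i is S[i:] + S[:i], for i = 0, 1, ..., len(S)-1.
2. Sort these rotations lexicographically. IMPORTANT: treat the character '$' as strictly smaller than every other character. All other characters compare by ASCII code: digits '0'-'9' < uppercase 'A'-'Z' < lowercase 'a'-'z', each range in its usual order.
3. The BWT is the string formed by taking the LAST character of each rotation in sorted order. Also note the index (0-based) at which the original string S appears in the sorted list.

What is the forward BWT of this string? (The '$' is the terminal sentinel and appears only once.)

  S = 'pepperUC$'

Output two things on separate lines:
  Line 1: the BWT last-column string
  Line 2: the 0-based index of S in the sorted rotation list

All 9 rotations (rotation i = S[i:]+S[:i]):
  rot[0] = pepperUC$
  rot[1] = epperUC$p
  rot[2] = pperUC$pe
  rot[3] = perUC$pep
  rot[4] = erUC$pepp
  rot[5] = rUC$peppe
  rot[6] = UC$pepper
  rot[7] = C$pepperU
  rot[8] = $pepperUC
Sorted (with $ < everything):
  sorted[0] = $pepperUC  (last char: 'C')
  sorted[1] = C$pepperU  (last char: 'U')
  sorted[2] = UC$pepper  (last char: 'r')
  sorted[3] = epperUC$p  (last char: 'p')
  sorted[4] = erUC$pepp  (last char: 'p')
  sorted[5] = pepperUC$  (last char: '$')
  sorted[6] = perUC$pep  (last char: 'p')
  sorted[7] = pperUC$pe  (last char: 'e')
  sorted[8] = rUC$peppe  (last char: 'e')
Last column: CUrpp$pee
Original string S is at sorted index 5

Answer: CUrpp$pee
5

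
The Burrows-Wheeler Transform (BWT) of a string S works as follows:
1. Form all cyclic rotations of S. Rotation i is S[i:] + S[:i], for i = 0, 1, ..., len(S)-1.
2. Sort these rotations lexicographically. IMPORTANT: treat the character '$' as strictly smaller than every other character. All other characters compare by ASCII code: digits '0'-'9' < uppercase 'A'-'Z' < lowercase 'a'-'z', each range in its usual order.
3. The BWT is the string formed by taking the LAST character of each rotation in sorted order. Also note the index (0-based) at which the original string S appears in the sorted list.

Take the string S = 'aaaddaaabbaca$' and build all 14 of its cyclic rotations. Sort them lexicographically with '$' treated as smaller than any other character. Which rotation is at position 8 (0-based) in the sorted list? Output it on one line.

Answer: addaaabbaca$aa

Derivation:
All 14 rotations (rotation i = S[i:]+S[:i]):
  rot[0] = aaaddaaabbaca$
  rot[1] = aaddaaabbaca$a
  rot[2] = addaaabbaca$aa
  rot[3] = ddaaabbaca$aaa
  rot[4] = daaabbaca$aaad
  rot[5] = aaabbaca$aaadd
  rot[6] = aabbaca$aaadda
  rot[7] = abbaca$aaaddaa
  rot[8] = bbaca$aaaddaaa
  rot[9] = baca$aaaddaaab
  rot[10] = aca$aaaddaaabb
  rot[11] = ca$aaaddaaabba
  rot[12] = a$aaaddaaabbac
  rot[13] = $aaaddaaabbaca
Sorted (with $ < everything):
  sorted[0] = $aaaddaaabbaca
  sorted[1] = a$aaaddaaabbac
  sorted[2] = aaabbaca$aaadd
  sorted[3] = aaaddaaabbaca$
  sorted[4] = aabbaca$aaadda
  sorted[5] = aaddaaabbaca$a
  sorted[6] = abbaca$aaaddaa
  sorted[7] = aca$aaaddaaabb
  sorted[8] = addaaabbaca$aa
  sorted[9] = baca$aaaddaaab
  sorted[10] = bbaca$aaaddaaa
  sorted[11] = ca$aaaddaaabba
  sorted[12] = daaabbaca$aaad
  sorted[13] = ddaaabbaca$aaa
sorted[8] = addaaabbaca$aa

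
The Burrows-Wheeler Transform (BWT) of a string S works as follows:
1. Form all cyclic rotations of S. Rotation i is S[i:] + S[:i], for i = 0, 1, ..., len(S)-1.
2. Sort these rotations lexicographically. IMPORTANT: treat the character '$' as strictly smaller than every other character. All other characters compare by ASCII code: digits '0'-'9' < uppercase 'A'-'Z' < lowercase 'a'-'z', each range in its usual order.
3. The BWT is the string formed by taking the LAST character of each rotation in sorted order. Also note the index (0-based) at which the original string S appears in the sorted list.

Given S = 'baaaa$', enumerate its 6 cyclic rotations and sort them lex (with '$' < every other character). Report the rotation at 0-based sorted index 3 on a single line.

All 6 rotations (rotation i = S[i:]+S[:i]):
  rot[0] = baaaa$
  rot[1] = aaaa$b
  rot[2] = aaa$ba
  rot[3] = aa$baa
  rot[4] = a$baaa
  rot[5] = $baaaa
Sorted (with $ < everything):
  sorted[0] = $baaaa
  sorted[1] = a$baaa
  sorted[2] = aa$baa
  sorted[3] = aaa$ba
  sorted[4] = aaaa$b
  sorted[5] = baaaa$
sorted[3] = aaa$ba

Answer: aaa$ba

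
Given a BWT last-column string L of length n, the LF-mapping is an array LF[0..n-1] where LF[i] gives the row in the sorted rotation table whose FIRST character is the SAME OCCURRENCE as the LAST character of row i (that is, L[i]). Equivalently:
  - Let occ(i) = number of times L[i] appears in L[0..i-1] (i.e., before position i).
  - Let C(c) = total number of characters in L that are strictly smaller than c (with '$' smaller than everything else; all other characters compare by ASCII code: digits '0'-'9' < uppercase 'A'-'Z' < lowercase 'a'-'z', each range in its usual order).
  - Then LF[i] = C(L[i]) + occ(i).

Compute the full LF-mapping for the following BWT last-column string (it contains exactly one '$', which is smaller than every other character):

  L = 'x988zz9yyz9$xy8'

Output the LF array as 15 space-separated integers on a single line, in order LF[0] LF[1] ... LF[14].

Answer: 7 4 1 2 12 13 5 9 10 14 6 0 8 11 3

Derivation:
Char counts: '$':1, '8':3, '9':3, 'x':2, 'y':3, 'z':3
C (first-col start): C('$')=0, C('8')=1, C('9')=4, C('x')=7, C('y')=9, C('z')=12
L[0]='x': occ=0, LF[0]=C('x')+0=7+0=7
L[1]='9': occ=0, LF[1]=C('9')+0=4+0=4
L[2]='8': occ=0, LF[2]=C('8')+0=1+0=1
L[3]='8': occ=1, LF[3]=C('8')+1=1+1=2
L[4]='z': occ=0, LF[4]=C('z')+0=12+0=12
L[5]='z': occ=1, LF[5]=C('z')+1=12+1=13
L[6]='9': occ=1, LF[6]=C('9')+1=4+1=5
L[7]='y': occ=0, LF[7]=C('y')+0=9+0=9
L[8]='y': occ=1, LF[8]=C('y')+1=9+1=10
L[9]='z': occ=2, LF[9]=C('z')+2=12+2=14
L[10]='9': occ=2, LF[10]=C('9')+2=4+2=6
L[11]='$': occ=0, LF[11]=C('$')+0=0+0=0
L[12]='x': occ=1, LF[12]=C('x')+1=7+1=8
L[13]='y': occ=2, LF[13]=C('y')+2=9+2=11
L[14]='8': occ=2, LF[14]=C('8')+2=1+2=3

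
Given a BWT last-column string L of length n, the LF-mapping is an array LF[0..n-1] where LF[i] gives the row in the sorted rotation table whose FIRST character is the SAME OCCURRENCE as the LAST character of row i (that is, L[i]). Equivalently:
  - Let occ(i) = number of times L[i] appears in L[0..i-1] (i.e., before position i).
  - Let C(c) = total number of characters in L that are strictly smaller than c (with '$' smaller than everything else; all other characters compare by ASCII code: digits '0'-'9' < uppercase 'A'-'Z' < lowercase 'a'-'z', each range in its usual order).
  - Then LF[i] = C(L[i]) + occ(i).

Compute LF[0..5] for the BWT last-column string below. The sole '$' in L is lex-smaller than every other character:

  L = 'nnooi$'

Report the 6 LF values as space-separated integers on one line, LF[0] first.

Char counts: '$':1, 'i':1, 'n':2, 'o':2
C (first-col start): C('$')=0, C('i')=1, C('n')=2, C('o')=4
L[0]='n': occ=0, LF[0]=C('n')+0=2+0=2
L[1]='n': occ=1, LF[1]=C('n')+1=2+1=3
L[2]='o': occ=0, LF[2]=C('o')+0=4+0=4
L[3]='o': occ=1, LF[3]=C('o')+1=4+1=5
L[4]='i': occ=0, LF[4]=C('i')+0=1+0=1
L[5]='$': occ=0, LF[5]=C('$')+0=0+0=0

Answer: 2 3 4 5 1 0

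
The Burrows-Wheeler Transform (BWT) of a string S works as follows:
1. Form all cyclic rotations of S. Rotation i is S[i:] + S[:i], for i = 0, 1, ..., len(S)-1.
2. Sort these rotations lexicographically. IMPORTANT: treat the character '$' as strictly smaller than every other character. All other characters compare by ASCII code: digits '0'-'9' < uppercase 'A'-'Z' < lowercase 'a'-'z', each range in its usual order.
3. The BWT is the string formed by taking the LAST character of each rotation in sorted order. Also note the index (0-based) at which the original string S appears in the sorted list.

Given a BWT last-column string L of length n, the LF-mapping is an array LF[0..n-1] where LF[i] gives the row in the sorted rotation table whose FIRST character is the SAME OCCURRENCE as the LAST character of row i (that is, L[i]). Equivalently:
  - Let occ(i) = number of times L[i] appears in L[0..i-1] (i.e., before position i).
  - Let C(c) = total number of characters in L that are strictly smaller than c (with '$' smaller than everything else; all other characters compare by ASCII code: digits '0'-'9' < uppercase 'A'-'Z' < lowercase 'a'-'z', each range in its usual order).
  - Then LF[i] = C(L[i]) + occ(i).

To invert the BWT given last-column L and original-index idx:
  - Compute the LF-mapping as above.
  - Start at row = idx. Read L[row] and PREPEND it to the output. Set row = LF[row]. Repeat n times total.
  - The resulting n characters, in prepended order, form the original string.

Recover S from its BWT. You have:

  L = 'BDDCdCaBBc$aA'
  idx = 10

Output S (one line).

LF mapping: 2 7 8 5 12 6 9 3 4 11 0 10 1
Walk LF starting at row 10, prepending L[row]:
  step 1: row=10, L[10]='$', prepend. Next row=LF[10]=0
  step 2: row=0, L[0]='B', prepend. Next row=LF[0]=2
  step 3: row=2, L[2]='D', prepend. Next row=LF[2]=8
  step 4: row=8, L[8]='B', prepend. Next row=LF[8]=4
  step 5: row=4, L[4]='d', prepend. Next row=LF[4]=12
  step 6: row=12, L[12]='A', prepend. Next row=LF[12]=1
  step 7: row=1, L[1]='D', prepend. Next row=LF[1]=7
  step 8: row=7, L[7]='B', prepend. Next row=LF[7]=3
  step 9: row=3, L[3]='C', prepend. Next row=LF[3]=5
  step 10: row=5, L[5]='C', prepend. Next row=LF[5]=6
  step 11: row=6, L[6]='a', prepend. Next row=LF[6]=9
  step 12: row=9, L[9]='c', prepend. Next row=LF[9]=11
  step 13: row=11, L[11]='a', prepend. Next row=LF[11]=10
Reversed output: acaCCBDAdBDB$

Answer: acaCCBDAdBDB$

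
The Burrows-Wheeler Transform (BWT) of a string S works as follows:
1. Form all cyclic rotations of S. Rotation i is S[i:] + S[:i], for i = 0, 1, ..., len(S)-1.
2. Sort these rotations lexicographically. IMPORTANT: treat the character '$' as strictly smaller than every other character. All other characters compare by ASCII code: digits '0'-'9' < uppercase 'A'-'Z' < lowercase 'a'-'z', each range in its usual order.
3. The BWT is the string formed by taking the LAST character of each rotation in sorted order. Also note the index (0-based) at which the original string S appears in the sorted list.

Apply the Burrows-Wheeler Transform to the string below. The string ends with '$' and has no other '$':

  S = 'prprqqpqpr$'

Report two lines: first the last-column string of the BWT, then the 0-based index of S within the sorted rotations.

Answer: rqq$rqprppp
3

Derivation:
All 11 rotations (rotation i = S[i:]+S[:i]):
  rot[0] = prprqqpqpr$
  rot[1] = rprqqpqpr$p
  rot[2] = prqqpqpr$pr
  rot[3] = rqqpqpr$prp
  rot[4] = qqpqpr$prpr
  rot[5] = qpqpr$prprq
  rot[6] = pqpr$prprqq
  rot[7] = qpr$prprqqp
  rot[8] = pr$prprqqpq
  rot[9] = r$prprqqpqp
  rot[10] = $prprqqpqpr
Sorted (with $ < everything):
  sorted[0] = $prprqqpqpr  (last char: 'r')
  sorted[1] = pqpr$prprqq  (last char: 'q')
  sorted[2] = pr$prprqqpq  (last char: 'q')
  sorted[3] = prprqqpqpr$  (last char: '$')
  sorted[4] = prqqpqpr$pr  (last char: 'r')
  sorted[5] = qpqpr$prprq  (last char: 'q')
  sorted[6] = qpr$prprqqp  (last char: 'p')
  sorted[7] = qqpqpr$prpr  (last char: 'r')
  sorted[8] = r$prprqqpqp  (last char: 'p')
  sorted[9] = rprqqpqpr$p  (last char: 'p')
  sorted[10] = rqqpqpr$prp  (last char: 'p')
Last column: rqq$rqprppp
Original string S is at sorted index 3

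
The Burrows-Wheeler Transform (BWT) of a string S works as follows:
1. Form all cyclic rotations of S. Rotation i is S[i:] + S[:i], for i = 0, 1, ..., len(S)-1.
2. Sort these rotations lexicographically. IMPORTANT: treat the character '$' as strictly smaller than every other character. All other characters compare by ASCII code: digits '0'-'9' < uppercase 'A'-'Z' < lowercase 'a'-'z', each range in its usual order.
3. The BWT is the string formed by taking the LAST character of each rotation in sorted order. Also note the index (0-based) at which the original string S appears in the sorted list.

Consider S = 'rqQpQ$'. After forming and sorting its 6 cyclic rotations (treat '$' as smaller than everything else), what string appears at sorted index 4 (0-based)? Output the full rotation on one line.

All 6 rotations (rotation i = S[i:]+S[:i]):
  rot[0] = rqQpQ$
  rot[1] = qQpQ$r
  rot[2] = QpQ$rq
  rot[3] = pQ$rqQ
  rot[4] = Q$rqQp
  rot[5] = $rqQpQ
Sorted (with $ < everything):
  sorted[0] = $rqQpQ
  sorted[1] = Q$rqQp
  sorted[2] = QpQ$rq
  sorted[3] = pQ$rqQ
  sorted[4] = qQpQ$r
  sorted[5] = rqQpQ$
sorted[4] = qQpQ$r

Answer: qQpQ$r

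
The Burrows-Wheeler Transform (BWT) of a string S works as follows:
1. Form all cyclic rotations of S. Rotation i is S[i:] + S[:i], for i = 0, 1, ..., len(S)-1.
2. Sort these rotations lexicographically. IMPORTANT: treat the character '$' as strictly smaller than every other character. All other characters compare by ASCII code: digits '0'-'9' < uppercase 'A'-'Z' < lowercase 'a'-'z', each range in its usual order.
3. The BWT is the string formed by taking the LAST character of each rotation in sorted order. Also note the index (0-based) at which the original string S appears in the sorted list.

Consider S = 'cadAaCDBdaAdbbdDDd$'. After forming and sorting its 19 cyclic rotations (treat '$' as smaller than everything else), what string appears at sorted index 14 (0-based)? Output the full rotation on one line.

Answer: d$cadAaCDBdaAdbbdDD

Derivation:
All 19 rotations (rotation i = S[i:]+S[:i]):
  rot[0] = cadAaCDBdaAdbbdDDd$
  rot[1] = adAaCDBdaAdbbdDDd$c
  rot[2] = dAaCDBdaAdbbdDDd$ca
  rot[3] = AaCDBdaAdbbdDDd$cad
  rot[4] = aCDBdaAdbbdDDd$cadA
  rot[5] = CDBdaAdbbdDDd$cadAa
  rot[6] = DBdaAdbbdDDd$cadAaC
  rot[7] = BdaAdbbdDDd$cadAaCD
  rot[8] = daAdbbdDDd$cadAaCDB
  rot[9] = aAdbbdDDd$cadAaCDBd
  rot[10] = AdbbdDDd$cadAaCDBda
  rot[11] = dbbdDDd$cadAaCDBdaA
  rot[12] = bbdDDd$cadAaCDBdaAd
  rot[13] = bdDDd$cadAaCDBdaAdb
  rot[14] = dDDd$cadAaCDBdaAdbb
  rot[15] = DDd$cadAaCDBdaAdbbd
  rot[16] = Dd$cadAaCDBdaAdbbdD
  rot[17] = d$cadAaCDBdaAdbbdDD
  rot[18] = $cadAaCDBdaAdbbdDDd
Sorted (with $ < everything):
  sorted[0] = $cadAaCDBdaAdbbdDDd
  sorted[1] = AaCDBdaAdbbdDDd$cad
  sorted[2] = AdbbdDDd$cadAaCDBda
  sorted[3] = BdaAdbbdDDd$cadAaCD
  sorted[4] = CDBdaAdbbdDDd$cadAa
  sorted[5] = DBdaAdbbdDDd$cadAaC
  sorted[6] = DDd$cadAaCDBdaAdbbd
  sorted[7] = Dd$cadAaCDBdaAdbbdD
  sorted[8] = aAdbbdDDd$cadAaCDBd
  sorted[9] = aCDBdaAdbbdDDd$cadA
  sorted[10] = adAaCDBdaAdbbdDDd$c
  sorted[11] = bbdDDd$cadAaCDBdaAd
  sorted[12] = bdDDd$cadAaCDBdaAdb
  sorted[13] = cadAaCDBdaAdbbdDDd$
  sorted[14] = d$cadAaCDBdaAdbbdDD
  sorted[15] = dAaCDBdaAdbbdDDd$ca
  sorted[16] = dDDd$cadAaCDBdaAdbb
  sorted[17] = daAdbbdDDd$cadAaCDB
  sorted[18] = dbbdDDd$cadAaCDBdaA
sorted[14] = d$cadAaCDBdaAdbbdDD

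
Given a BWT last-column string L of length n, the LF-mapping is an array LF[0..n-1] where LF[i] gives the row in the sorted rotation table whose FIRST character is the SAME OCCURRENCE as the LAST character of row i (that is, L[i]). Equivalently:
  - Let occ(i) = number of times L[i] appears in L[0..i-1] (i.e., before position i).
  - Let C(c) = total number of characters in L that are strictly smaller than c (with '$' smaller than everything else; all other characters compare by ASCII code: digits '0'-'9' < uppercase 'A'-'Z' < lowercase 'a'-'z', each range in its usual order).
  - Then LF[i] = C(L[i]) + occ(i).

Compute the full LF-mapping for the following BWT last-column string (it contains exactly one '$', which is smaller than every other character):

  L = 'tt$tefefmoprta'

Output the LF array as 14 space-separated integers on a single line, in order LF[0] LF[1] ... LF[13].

Answer: 10 11 0 12 2 4 3 5 6 7 8 9 13 1

Derivation:
Char counts: '$':1, 'a':1, 'e':2, 'f':2, 'm':1, 'o':1, 'p':1, 'r':1, 't':4
C (first-col start): C('$')=0, C('a')=1, C('e')=2, C('f')=4, C('m')=6, C('o')=7, C('p')=8, C('r')=9, C('t')=10
L[0]='t': occ=0, LF[0]=C('t')+0=10+0=10
L[1]='t': occ=1, LF[1]=C('t')+1=10+1=11
L[2]='$': occ=0, LF[2]=C('$')+0=0+0=0
L[3]='t': occ=2, LF[3]=C('t')+2=10+2=12
L[4]='e': occ=0, LF[4]=C('e')+0=2+0=2
L[5]='f': occ=0, LF[5]=C('f')+0=4+0=4
L[6]='e': occ=1, LF[6]=C('e')+1=2+1=3
L[7]='f': occ=1, LF[7]=C('f')+1=4+1=5
L[8]='m': occ=0, LF[8]=C('m')+0=6+0=6
L[9]='o': occ=0, LF[9]=C('o')+0=7+0=7
L[10]='p': occ=0, LF[10]=C('p')+0=8+0=8
L[11]='r': occ=0, LF[11]=C('r')+0=9+0=9
L[12]='t': occ=3, LF[12]=C('t')+3=10+3=13
L[13]='a': occ=0, LF[13]=C('a')+0=1+0=1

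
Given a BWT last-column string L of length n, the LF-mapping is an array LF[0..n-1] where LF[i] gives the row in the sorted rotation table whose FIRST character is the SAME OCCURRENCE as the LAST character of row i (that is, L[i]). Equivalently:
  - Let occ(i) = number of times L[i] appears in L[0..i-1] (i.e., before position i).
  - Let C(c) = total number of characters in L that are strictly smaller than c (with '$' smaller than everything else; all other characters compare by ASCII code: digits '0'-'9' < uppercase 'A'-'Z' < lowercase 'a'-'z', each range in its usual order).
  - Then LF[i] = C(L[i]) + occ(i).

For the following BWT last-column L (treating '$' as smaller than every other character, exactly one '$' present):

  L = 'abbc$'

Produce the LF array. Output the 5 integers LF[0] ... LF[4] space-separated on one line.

Char counts: '$':1, 'a':1, 'b':2, 'c':1
C (first-col start): C('$')=0, C('a')=1, C('b')=2, C('c')=4
L[0]='a': occ=0, LF[0]=C('a')+0=1+0=1
L[1]='b': occ=0, LF[1]=C('b')+0=2+0=2
L[2]='b': occ=1, LF[2]=C('b')+1=2+1=3
L[3]='c': occ=0, LF[3]=C('c')+0=4+0=4
L[4]='$': occ=0, LF[4]=C('$')+0=0+0=0

Answer: 1 2 3 4 0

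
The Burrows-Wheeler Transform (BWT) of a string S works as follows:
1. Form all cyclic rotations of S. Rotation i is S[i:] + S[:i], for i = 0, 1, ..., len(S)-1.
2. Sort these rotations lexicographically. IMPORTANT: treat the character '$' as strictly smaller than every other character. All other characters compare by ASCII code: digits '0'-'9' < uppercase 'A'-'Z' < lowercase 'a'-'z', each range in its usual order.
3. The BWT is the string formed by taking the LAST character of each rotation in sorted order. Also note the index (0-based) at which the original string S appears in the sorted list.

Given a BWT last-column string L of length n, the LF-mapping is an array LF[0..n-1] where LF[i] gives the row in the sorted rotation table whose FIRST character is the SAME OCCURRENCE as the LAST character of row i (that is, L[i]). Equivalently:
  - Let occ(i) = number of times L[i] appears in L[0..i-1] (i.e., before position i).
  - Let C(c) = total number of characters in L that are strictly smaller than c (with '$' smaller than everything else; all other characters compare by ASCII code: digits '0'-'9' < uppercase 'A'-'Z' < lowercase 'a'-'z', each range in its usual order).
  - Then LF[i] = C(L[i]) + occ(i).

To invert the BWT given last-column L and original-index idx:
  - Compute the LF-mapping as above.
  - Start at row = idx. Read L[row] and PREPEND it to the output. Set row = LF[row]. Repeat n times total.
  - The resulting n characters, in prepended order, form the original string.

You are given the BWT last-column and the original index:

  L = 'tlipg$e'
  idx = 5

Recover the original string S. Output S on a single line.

Answer: piglet$

Derivation:
LF mapping: 6 4 3 5 2 0 1
Walk LF starting at row 5, prepending L[row]:
  step 1: row=5, L[5]='$', prepend. Next row=LF[5]=0
  step 2: row=0, L[0]='t', prepend. Next row=LF[0]=6
  step 3: row=6, L[6]='e', prepend. Next row=LF[6]=1
  step 4: row=1, L[1]='l', prepend. Next row=LF[1]=4
  step 5: row=4, L[4]='g', prepend. Next row=LF[4]=2
  step 6: row=2, L[2]='i', prepend. Next row=LF[2]=3
  step 7: row=3, L[3]='p', prepend. Next row=LF[3]=5
Reversed output: piglet$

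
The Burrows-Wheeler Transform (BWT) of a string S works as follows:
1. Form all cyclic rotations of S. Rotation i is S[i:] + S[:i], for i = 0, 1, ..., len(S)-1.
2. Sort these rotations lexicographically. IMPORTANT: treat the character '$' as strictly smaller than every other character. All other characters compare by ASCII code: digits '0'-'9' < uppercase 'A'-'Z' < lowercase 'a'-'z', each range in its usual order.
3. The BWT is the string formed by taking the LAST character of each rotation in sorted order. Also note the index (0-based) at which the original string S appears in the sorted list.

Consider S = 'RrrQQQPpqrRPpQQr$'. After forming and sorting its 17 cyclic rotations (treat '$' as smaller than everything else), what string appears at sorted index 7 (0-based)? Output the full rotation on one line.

Answer: Qr$RrrQQQPpqrRPpQ

Derivation:
All 17 rotations (rotation i = S[i:]+S[:i]):
  rot[0] = RrrQQQPpqrRPpQQr$
  rot[1] = rrQQQPpqrRPpQQr$R
  rot[2] = rQQQPpqrRPpQQr$Rr
  rot[3] = QQQPpqrRPpQQr$Rrr
  rot[4] = QQPpqrRPpQQr$RrrQ
  rot[5] = QPpqrRPpQQr$RrrQQ
  rot[6] = PpqrRPpQQr$RrrQQQ
  rot[7] = pqrRPpQQr$RrrQQQP
  rot[8] = qrRPpQQr$RrrQQQPp
  rot[9] = rRPpQQr$RrrQQQPpq
  rot[10] = RPpQQr$RrrQQQPpqr
  rot[11] = PpQQr$RrrQQQPpqrR
  rot[12] = pQQr$RrrQQQPpqrRP
  rot[13] = QQr$RrrQQQPpqrRPp
  rot[14] = Qr$RrrQQQPpqrRPpQ
  rot[15] = r$RrrQQQPpqrRPpQQ
  rot[16] = $RrrQQQPpqrRPpQQr
Sorted (with $ < everything):
  sorted[0] = $RrrQQQPpqrRPpQQr
  sorted[1] = PpQQr$RrrQQQPpqrR
  sorted[2] = PpqrRPpQQr$RrrQQQ
  sorted[3] = QPpqrRPpQQr$RrrQQ
  sorted[4] = QQPpqrRPpQQr$RrrQ
  sorted[5] = QQQPpqrRPpQQr$Rrr
  sorted[6] = QQr$RrrQQQPpqrRPp
  sorted[7] = Qr$RrrQQQPpqrRPpQ
  sorted[8] = RPpQQr$RrrQQQPpqr
  sorted[9] = RrrQQQPpqrRPpQQr$
  sorted[10] = pQQr$RrrQQQPpqrRP
  sorted[11] = pqrRPpQQr$RrrQQQP
  sorted[12] = qrRPpQQr$RrrQQQPp
  sorted[13] = r$RrrQQQPpqrRPpQQ
  sorted[14] = rQQQPpqrRPpQQr$Rr
  sorted[15] = rRPpQQr$RrrQQQPpq
  sorted[16] = rrQQQPpqrRPpQQr$R
sorted[7] = Qr$RrrQQQPpqrRPpQ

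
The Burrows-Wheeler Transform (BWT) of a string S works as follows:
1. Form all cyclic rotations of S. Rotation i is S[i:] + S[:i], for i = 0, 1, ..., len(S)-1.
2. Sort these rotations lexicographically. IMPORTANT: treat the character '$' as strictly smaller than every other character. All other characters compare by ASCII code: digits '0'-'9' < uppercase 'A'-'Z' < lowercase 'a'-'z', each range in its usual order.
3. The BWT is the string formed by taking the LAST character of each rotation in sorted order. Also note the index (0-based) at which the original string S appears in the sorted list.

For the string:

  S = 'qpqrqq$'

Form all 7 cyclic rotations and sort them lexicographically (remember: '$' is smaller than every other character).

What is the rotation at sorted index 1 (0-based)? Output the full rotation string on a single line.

Answer: pqrqq$q

Derivation:
All 7 rotations (rotation i = S[i:]+S[:i]):
  rot[0] = qpqrqq$
  rot[1] = pqrqq$q
  rot[2] = qrqq$qp
  rot[3] = rqq$qpq
  rot[4] = qq$qpqr
  rot[5] = q$qpqrq
  rot[6] = $qpqrqq
Sorted (with $ < everything):
  sorted[0] = $qpqrqq
  sorted[1] = pqrqq$q
  sorted[2] = q$qpqrq
  sorted[3] = qpqrqq$
  sorted[4] = qq$qpqr
  sorted[5] = qrqq$qp
  sorted[6] = rqq$qpq
sorted[1] = pqrqq$q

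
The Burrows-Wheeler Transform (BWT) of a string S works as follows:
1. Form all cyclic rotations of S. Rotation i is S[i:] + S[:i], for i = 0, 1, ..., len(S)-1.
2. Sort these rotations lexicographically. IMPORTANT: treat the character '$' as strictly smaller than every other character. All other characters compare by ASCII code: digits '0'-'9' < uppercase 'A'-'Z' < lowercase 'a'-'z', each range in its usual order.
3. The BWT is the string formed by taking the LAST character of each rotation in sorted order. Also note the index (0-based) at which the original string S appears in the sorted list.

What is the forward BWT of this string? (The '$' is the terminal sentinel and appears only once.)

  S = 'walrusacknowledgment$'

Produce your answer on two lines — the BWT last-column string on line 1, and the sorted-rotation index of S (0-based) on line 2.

Answer: tswaelmdcwagkenlunr$o
19

Derivation:
All 21 rotations (rotation i = S[i:]+S[:i]):
  rot[0] = walrusacknowledgment$
  rot[1] = alrusacknowledgment$w
  rot[2] = lrusacknowledgment$wa
  rot[3] = rusacknowledgment$wal
  rot[4] = usacknowledgment$walr
  rot[5] = sacknowledgment$walru
  rot[6] = acknowledgment$walrus
  rot[7] = cknowledgment$walrusa
  rot[8] = knowledgment$walrusac
  rot[9] = nowledgment$walrusack
  rot[10] = owledgment$walrusackn
  rot[11] = wledgment$walrusackno
  rot[12] = ledgment$walrusacknow
  rot[13] = edgment$walrusacknowl
  rot[14] = dgment$walrusacknowle
  rot[15] = gment$walrusacknowled
  rot[16] = ment$walrusacknowledg
  rot[17] = ent$walrusacknowledgm
  rot[18] = nt$walrusacknowledgme
  rot[19] = t$walrusacknowledgmen
  rot[20] = $walrusacknowledgment
Sorted (with $ < everything):
  sorted[0] = $walrusacknowledgment  (last char: 't')
  sorted[1] = acknowledgment$walrus  (last char: 's')
  sorted[2] = alrusacknowledgment$w  (last char: 'w')
  sorted[3] = cknowledgment$walrusa  (last char: 'a')
  sorted[4] = dgment$walrusacknowle  (last char: 'e')
  sorted[5] = edgment$walrusacknowl  (last char: 'l')
  sorted[6] = ent$walrusacknowledgm  (last char: 'm')
  sorted[7] = gment$walrusacknowled  (last char: 'd')
  sorted[8] = knowledgment$walrusac  (last char: 'c')
  sorted[9] = ledgment$walrusacknow  (last char: 'w')
  sorted[10] = lrusacknowledgment$wa  (last char: 'a')
  sorted[11] = ment$walrusacknowledg  (last char: 'g')
  sorted[12] = nowledgment$walrusack  (last char: 'k')
  sorted[13] = nt$walrusacknowledgme  (last char: 'e')
  sorted[14] = owledgment$walrusackn  (last char: 'n')
  sorted[15] = rusacknowledgment$wal  (last char: 'l')
  sorted[16] = sacknowledgment$walru  (last char: 'u')
  sorted[17] = t$walrusacknowledgmen  (last char: 'n')
  sorted[18] = usacknowledgment$walr  (last char: 'r')
  sorted[19] = walrusacknowledgment$  (last char: '$')
  sorted[20] = wledgment$walrusackno  (last char: 'o')
Last column: tswaelmdcwagkenlunr$o
Original string S is at sorted index 19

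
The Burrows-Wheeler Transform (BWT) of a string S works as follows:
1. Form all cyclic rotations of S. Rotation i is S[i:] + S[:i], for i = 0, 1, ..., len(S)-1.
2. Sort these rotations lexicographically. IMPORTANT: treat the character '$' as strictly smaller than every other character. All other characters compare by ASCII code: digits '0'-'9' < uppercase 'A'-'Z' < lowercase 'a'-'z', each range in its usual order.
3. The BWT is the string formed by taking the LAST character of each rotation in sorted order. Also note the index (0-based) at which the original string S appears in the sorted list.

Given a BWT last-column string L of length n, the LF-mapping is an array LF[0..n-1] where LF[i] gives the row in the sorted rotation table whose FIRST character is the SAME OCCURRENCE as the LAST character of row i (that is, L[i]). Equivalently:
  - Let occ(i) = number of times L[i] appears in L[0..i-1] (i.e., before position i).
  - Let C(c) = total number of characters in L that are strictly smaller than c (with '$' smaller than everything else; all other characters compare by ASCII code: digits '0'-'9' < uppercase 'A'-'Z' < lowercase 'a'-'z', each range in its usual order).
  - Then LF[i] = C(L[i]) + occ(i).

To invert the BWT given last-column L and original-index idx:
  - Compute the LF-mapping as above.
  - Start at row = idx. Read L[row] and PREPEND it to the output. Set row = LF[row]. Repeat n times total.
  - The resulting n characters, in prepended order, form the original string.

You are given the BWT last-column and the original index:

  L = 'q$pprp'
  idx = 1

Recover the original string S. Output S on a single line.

Answer: ppprq$

Derivation:
LF mapping: 4 0 1 2 5 3
Walk LF starting at row 1, prepending L[row]:
  step 1: row=1, L[1]='$', prepend. Next row=LF[1]=0
  step 2: row=0, L[0]='q', prepend. Next row=LF[0]=4
  step 3: row=4, L[4]='r', prepend. Next row=LF[4]=5
  step 4: row=5, L[5]='p', prepend. Next row=LF[5]=3
  step 5: row=3, L[3]='p', prepend. Next row=LF[3]=2
  step 6: row=2, L[2]='p', prepend. Next row=LF[2]=1
Reversed output: ppprq$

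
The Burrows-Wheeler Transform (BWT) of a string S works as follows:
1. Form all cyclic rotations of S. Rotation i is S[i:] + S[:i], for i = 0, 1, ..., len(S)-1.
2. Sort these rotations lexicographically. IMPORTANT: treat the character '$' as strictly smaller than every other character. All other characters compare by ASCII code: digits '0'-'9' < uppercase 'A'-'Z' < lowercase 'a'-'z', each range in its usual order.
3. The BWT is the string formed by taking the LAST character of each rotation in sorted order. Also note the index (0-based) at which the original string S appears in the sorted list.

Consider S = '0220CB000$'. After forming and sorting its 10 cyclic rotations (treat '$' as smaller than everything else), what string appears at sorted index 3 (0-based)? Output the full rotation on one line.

All 10 rotations (rotation i = S[i:]+S[:i]):
  rot[0] = 0220CB000$
  rot[1] = 220CB000$0
  rot[2] = 20CB000$02
  rot[3] = 0CB000$022
  rot[4] = CB000$0220
  rot[5] = B000$0220C
  rot[6] = 000$0220CB
  rot[7] = 00$0220CB0
  rot[8] = 0$0220CB00
  rot[9] = $0220CB000
Sorted (with $ < everything):
  sorted[0] = $0220CB000
  sorted[1] = 0$0220CB00
  sorted[2] = 00$0220CB0
  sorted[3] = 000$0220CB
  sorted[4] = 0220CB000$
  sorted[5] = 0CB000$022
  sorted[6] = 20CB000$02
  sorted[7] = 220CB000$0
  sorted[8] = B000$0220C
  sorted[9] = CB000$0220
sorted[3] = 000$0220CB

Answer: 000$0220CB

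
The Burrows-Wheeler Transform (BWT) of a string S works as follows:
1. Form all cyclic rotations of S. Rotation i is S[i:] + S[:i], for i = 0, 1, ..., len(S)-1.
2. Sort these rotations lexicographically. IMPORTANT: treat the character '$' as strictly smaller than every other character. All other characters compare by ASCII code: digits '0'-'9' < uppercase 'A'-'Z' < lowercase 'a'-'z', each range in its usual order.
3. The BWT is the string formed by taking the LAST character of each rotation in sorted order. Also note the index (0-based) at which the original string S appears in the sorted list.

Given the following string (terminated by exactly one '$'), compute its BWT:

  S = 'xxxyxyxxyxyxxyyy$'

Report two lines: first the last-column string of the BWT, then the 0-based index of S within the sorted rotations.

All 17 rotations (rotation i = S[i:]+S[:i]):
  rot[0] = xxxyxyxxyxyxxyyy$
  rot[1] = xxyxyxxyxyxxyyy$x
  rot[2] = xyxyxxyxyxxyyy$xx
  rot[3] = yxyxxyxyxxyyy$xxx
  rot[4] = xyxxyxyxxyyy$xxxy
  rot[5] = yxxyxyxxyyy$xxxyx
  rot[6] = xxyxyxxyyy$xxxyxy
  rot[7] = xyxyxxyyy$xxxyxyx
  rot[8] = yxyxxyyy$xxxyxyxx
  rot[9] = xyxxyyy$xxxyxyxxy
  rot[10] = yxxyyy$xxxyxyxxyx
  rot[11] = xxyyy$xxxyxyxxyxy
  rot[12] = xyyy$xxxyxyxxyxyx
  rot[13] = yyy$xxxyxyxxyxyxx
  rot[14] = yy$xxxyxyxxyxyxxy
  rot[15] = y$xxxyxyxxyxyxxyy
  rot[16] = $xxxyxyxxyxyxxyyy
Sorted (with $ < everything):
  sorted[0] = $xxxyxyxxyxyxxyyy  (last char: 'y')
  sorted[1] = xxxyxyxxyxyxxyyy$  (last char: '$')
  sorted[2] = xxyxyxxyxyxxyyy$x  (last char: 'x')
  sorted[3] = xxyxyxxyyy$xxxyxy  (last char: 'y')
  sorted[4] = xxyyy$xxxyxyxxyxy  (last char: 'y')
  sorted[5] = xyxxyxyxxyyy$xxxy  (last char: 'y')
  sorted[6] = xyxxyyy$xxxyxyxxy  (last char: 'y')
  sorted[7] = xyxyxxyxyxxyyy$xx  (last char: 'x')
  sorted[8] = xyxyxxyyy$xxxyxyx  (last char: 'x')
  sorted[9] = xyyy$xxxyxyxxyxyx  (last char: 'x')
  sorted[10] = y$xxxyxyxxyxyxxyy  (last char: 'y')
  sorted[11] = yxxyxyxxyyy$xxxyx  (last char: 'x')
  sorted[12] = yxxyyy$xxxyxyxxyx  (last char: 'x')
  sorted[13] = yxyxxyxyxxyyy$xxx  (last char: 'x')
  sorted[14] = yxyxxyyy$xxxyxyxx  (last char: 'x')
  sorted[15] = yy$xxxyxyxxyxyxxy  (last char: 'y')
  sorted[16] = yyy$xxxyxyxxyxyxx  (last char: 'x')
Last column: y$xyyyyxxxyxxxxyx
Original string S is at sorted index 1

Answer: y$xyyyyxxxyxxxxyx
1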